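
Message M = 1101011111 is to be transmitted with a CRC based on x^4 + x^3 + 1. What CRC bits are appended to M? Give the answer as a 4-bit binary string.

1011

Append 4 zeros: 11010111110000. Divide by 11001 (XOR where the leading bit is 1):
  pos 0: 11010 XOR 11001 = 00011
  pos 3: 11111 XOR 11001 = 00110
  pos 5: 11011 XOR 11001 = 00010
  pos 8: 10000 XOR 11001 = 01001
  pos 9: 10010 XOR 11001 = 01011
Remainder (last 4 bits) = 1011. This is the CRC / FCS.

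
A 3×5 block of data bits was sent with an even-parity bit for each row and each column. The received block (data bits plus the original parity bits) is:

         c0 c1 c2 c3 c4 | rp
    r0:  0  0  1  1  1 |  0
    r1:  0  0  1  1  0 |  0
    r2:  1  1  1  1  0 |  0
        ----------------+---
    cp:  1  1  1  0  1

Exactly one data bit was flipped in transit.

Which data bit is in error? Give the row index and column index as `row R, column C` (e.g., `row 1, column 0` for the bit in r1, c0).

row 0, column 3

Recompute each row's even parity and compare to rp:
  r0: data parity 1, sent rp 0 → mismatch
  r1: data parity 0, sent rp 0 → ok
  r2: data parity 0, sent rp 0 → ok
Recompute each column's even parity and compare to cp:
  c0: data parity 1, sent cp 1 → ok
  c1: data parity 1, sent cp 1 → ok
  c2: data parity 1, sent cp 1 → ok
  c3: data parity 1, sent cp 0 → mismatch
  c4: data parity 1, sent cp 1 → ok
Exactly one row (r0) and one column (c3) fail → the flipped bit is at their intersection.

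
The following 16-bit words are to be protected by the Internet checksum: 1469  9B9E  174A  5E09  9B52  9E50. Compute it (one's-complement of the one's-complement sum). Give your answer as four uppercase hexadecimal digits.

A101

One's-complement addition (fold any carry out of bit 15 back into bit 0):
  0x1469 + 0x9B9E = 0x0B007
  0xB007 + 0x174A = 0x0C751
  0xC751 + 0x5E09 = 0x1255A → wrap carry → 0x255B
  0x255B + 0x9B52 = 0x0C0AD
  0xC0AD + 0x9E50 = 0x15EFD → wrap carry → 0x5EFE
One's-complement sum = 0x5EFE.
Checksum = ~0x5EFE & 0xFFFF = 0xA101.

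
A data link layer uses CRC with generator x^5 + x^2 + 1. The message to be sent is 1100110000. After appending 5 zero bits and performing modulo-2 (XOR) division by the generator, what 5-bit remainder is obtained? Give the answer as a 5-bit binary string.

01010

Append 5 zeros: 110011000000000. Divide by 100101 (XOR where the leading bit is 1):
  pos 0: 110011 XOR 100101 = 010110
  pos 1: 101100 XOR 100101 = 001001
  pos 3: 100100 XOR 100101 = 000001
  pos 8: 100000 XOR 100101 = 000101
Remainder (last 5 bits) = 01010. This is the CRC / FCS.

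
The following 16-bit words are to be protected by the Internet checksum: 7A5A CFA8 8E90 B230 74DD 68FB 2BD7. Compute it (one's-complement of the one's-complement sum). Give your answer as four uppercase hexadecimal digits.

One's-complement addition (fold any carry out of bit 15 back into bit 0):
  0x7A5A + 0xCFA8 = 0x14A02 → wrap carry → 0x4A03
  0x4A03 + 0x8E90 = 0x0D893
  0xD893 + 0xB230 = 0x18AC3 → wrap carry → 0x8AC4
  0x8AC4 + 0x74DD = 0x0FFA1
  0xFFA1 + 0x68FB = 0x1689C → wrap carry → 0x689D
  0x689D + 0x2BD7 = 0x09474
One's-complement sum = 0x9474.
Checksum = ~0x9474 & 0xFFFF = 0x6B8B.

6B8B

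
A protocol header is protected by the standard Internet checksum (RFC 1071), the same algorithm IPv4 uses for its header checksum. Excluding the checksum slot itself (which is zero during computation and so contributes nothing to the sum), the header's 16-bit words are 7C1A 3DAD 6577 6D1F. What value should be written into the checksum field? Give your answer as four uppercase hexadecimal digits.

73A1

One's-complement addition (fold any carry out of bit 15 back into bit 0):
  0x7C1A + 0x3DAD = 0x0B9C7
  0xB9C7 + 0x6577 = 0x11F3E → wrap carry → 0x1F3F
  0x1F3F + 0x6D1F = 0x08C5E
One's-complement sum = 0x8C5E.
Checksum = ~0x8C5E & 0xFFFF = 0x73A1.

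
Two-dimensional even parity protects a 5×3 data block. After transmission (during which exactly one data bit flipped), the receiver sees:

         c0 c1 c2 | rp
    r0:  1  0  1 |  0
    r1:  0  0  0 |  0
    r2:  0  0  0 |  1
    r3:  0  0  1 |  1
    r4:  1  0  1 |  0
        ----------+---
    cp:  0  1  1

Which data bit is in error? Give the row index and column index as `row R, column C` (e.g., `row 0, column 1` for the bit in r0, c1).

row 2, column 1

Recompute each row's even parity and compare to rp:
  r0: data parity 0, sent rp 0 → ok
  r1: data parity 0, sent rp 0 → ok
  r2: data parity 0, sent rp 1 → mismatch
  r3: data parity 1, sent rp 1 → ok
  r4: data parity 0, sent rp 0 → ok
Recompute each column's even parity and compare to cp:
  c0: data parity 0, sent cp 0 → ok
  c1: data parity 0, sent cp 1 → mismatch
  c2: data parity 1, sent cp 1 → ok
Exactly one row (r2) and one column (c1) fail → the flipped bit is at their intersection.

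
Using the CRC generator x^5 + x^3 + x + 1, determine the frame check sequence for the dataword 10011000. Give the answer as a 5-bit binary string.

01000

Append 5 zeros: 1001100000000. Divide by 101011 (XOR where the leading bit is 1):
  pos 0: 100110 XOR 101011 = 001101
  pos 2: 110100 XOR 101011 = 011111
  pos 3: 111110 XOR 101011 = 010101
  pos 4: 101010 XOR 101011 = 000001
Remainder (last 5 bits) = 01000. This is the CRC / FCS.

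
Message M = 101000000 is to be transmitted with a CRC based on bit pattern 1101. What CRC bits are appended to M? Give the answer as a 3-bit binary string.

Append 3 zeros: 101000000000. Divide by 1101 (XOR where the leading bit is 1):
  pos 0: 1010 XOR 1101 = 0111
  pos 1: 1110 XOR 1101 = 0011
  pos 3: 1100 XOR 1101 = 0001
  pos 6: 1000 XOR 1101 = 0101
  pos 7: 1010 XOR 1101 = 0111
  pos 8: 1110 XOR 1101 = 0011
Remainder (last 3 bits) = 011. This is the CRC / FCS.

011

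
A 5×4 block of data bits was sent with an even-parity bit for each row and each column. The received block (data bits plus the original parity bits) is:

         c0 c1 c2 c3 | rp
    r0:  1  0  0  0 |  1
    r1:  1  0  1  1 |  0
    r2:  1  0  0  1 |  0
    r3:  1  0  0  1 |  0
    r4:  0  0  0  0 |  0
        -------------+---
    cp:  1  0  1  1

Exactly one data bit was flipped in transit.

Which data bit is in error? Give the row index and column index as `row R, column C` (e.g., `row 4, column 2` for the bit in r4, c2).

Recompute each row's even parity and compare to rp:
  r0: data parity 1, sent rp 1 → ok
  r1: data parity 1, sent rp 0 → mismatch
  r2: data parity 0, sent rp 0 → ok
  r3: data parity 0, sent rp 0 → ok
  r4: data parity 0, sent rp 0 → ok
Recompute each column's even parity and compare to cp:
  c0: data parity 0, sent cp 1 → mismatch
  c1: data parity 0, sent cp 0 → ok
  c2: data parity 1, sent cp 1 → ok
  c3: data parity 1, sent cp 1 → ok
Exactly one row (r1) and one column (c0) fail → the flipped bit is at their intersection.

row 1, column 0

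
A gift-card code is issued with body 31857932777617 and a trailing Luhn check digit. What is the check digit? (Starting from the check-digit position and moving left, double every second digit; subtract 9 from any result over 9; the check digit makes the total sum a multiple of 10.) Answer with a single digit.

Partial digits right→left: 7 1 6 7 7 7 2 3 9 7 5 8 1 3
Double every second digit counting from the check-digit position (so the 1st, 3rd, 5th, ... of the partial from the right).
  doubled (with −9 where >9): 5 3 5 4 9 1 2 → sum 29
  kept as-is: 1 7 7 3 7 8 3 → sum 36
Total = 29 + 36 = 65.
Check digit = (10 − (65 mod 10)) mod 10 = 5.

5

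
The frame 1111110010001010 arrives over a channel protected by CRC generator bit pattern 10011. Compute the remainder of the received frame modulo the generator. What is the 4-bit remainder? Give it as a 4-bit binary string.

0010

Modulo-2 division of 1111110010001010 by 10011:
  pos 0: 11111 XOR 10011 = 01100
  pos 1: 11001 XOR 10011 = 01010
  pos 2: 10100 XOR 10011 = 00111
  pos 4: 11101 XOR 10011 = 01110
  pos 5: 11100 XOR 10011 = 01111
  pos 6: 11110 XOR 10011 = 01101
  pos 7: 11010 XOR 10011 = 01001
  pos 8: 10011 XOR 10011 = 00000
Remainder = 0010 (nonzero — an error is detected).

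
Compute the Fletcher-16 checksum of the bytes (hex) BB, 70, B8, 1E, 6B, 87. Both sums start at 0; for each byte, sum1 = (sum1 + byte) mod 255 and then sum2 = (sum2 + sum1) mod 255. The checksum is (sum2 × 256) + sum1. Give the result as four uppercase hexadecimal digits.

34F5

Running sums (mod 255):
  after byte 0 (BB): sum1=187, sum2=187
  after byte 1 (70): sum1=44, sum2=231
  after byte 2 (B8): sum1=228, sum2=204
  after byte 3 (1E): sum1=3, sum2=207
  after byte 4 (6B): sum1=110, sum2=62
  after byte 5 (87): sum1=245, sum2=52
Checksum = sum2·256 + sum1 = 52·256 + 245 = 13557 = 0x34F5.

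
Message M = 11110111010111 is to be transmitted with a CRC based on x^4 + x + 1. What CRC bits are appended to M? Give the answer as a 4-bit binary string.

0100

Append 4 zeros: 111101110101110000. Divide by 10011 (XOR where the leading bit is 1):
  pos 0: 11110 XOR 10011 = 01101
  pos 1: 11011 XOR 10011 = 01000
  pos 2: 10001 XOR 10011 = 00010
  pos 5: 10101 XOR 10011 = 00110
  pos 7: 11001 XOR 10011 = 01010
  pos 8: 10101 XOR 10011 = 00110
  pos 10: 11010 XOR 10011 = 01001
  pos 11: 10010 XOR 10011 = 00001
Remainder (last 4 bits) = 0100. This is the CRC / FCS.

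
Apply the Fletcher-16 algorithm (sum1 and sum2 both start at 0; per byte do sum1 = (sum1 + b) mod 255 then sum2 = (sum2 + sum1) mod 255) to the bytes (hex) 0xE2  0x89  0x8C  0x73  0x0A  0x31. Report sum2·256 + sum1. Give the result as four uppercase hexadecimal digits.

D2A7

Running sums (mod 255):
  after byte 0 (0xE2): sum1=226, sum2=226
  after byte 1 (0x89): sum1=108, sum2=79
  after byte 2 (0x8C): sum1=248, sum2=72
  after byte 3 (0x73): sum1=108, sum2=180
  after byte 4 (0x0A): sum1=118, sum2=43
  after byte 5 (0x31): sum1=167, sum2=210
Checksum = sum2·256 + sum1 = 210·256 + 167 = 53927 = 0xD2A7.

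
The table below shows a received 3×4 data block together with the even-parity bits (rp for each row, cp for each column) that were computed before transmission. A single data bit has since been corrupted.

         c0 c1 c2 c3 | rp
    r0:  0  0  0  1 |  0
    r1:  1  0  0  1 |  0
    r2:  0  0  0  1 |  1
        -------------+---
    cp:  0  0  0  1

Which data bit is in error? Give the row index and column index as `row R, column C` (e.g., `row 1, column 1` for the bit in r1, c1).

row 0, column 0

Recompute each row's even parity and compare to rp:
  r0: data parity 1, sent rp 0 → mismatch
  r1: data parity 0, sent rp 0 → ok
  r2: data parity 1, sent rp 1 → ok
Recompute each column's even parity and compare to cp:
  c0: data parity 1, sent cp 0 → mismatch
  c1: data parity 0, sent cp 0 → ok
  c2: data parity 0, sent cp 0 → ok
  c3: data parity 1, sent cp 1 → ok
Exactly one row (r0) and one column (c0) fail → the flipped bit is at their intersection.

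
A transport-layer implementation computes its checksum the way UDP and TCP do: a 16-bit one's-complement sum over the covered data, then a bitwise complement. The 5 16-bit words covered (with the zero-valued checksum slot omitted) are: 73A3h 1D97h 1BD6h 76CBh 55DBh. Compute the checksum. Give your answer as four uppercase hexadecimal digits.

8648

One's-complement addition (fold any carry out of bit 15 back into bit 0):
  0x73A3 + 0x1D97 = 0x0913A
  0x913A + 0x1BD6 = 0x0AD10
  0xAD10 + 0x76CB = 0x123DB → wrap carry → 0x23DC
  0x23DC + 0x55DB = 0x079B7
One's-complement sum = 0x79B7.
Checksum = ~0x79B7 & 0xFFFF = 0x8648.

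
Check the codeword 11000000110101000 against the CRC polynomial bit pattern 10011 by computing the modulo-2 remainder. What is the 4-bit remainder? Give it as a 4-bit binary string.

0011

Modulo-2 division of 11000000110101000 by 10011:
  pos 0: 11000 XOR 10011 = 01011
  pos 1: 10110 XOR 10011 = 00101
  pos 3: 10100 XOR 10011 = 00111
  pos 5: 11111 XOR 10011 = 01100
  pos 6: 11000 XOR 10011 = 01011
  pos 7: 10111 XOR 10011 = 00100
  pos 9: 10001 XOR 10011 = 00010
  pos 12: 10000 XOR 10011 = 00011
Remainder = 0011 (nonzero — an error is detected).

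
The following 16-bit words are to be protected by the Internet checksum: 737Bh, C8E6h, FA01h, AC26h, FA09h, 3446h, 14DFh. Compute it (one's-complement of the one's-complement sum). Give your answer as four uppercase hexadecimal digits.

One's-complement addition (fold any carry out of bit 15 back into bit 0):
  0x737B + 0xC8E6 = 0x13C61 → wrap carry → 0x3C62
  0x3C62 + 0xFA01 = 0x13663 → wrap carry → 0x3664
  0x3664 + 0xAC26 = 0x0E28A
  0xE28A + 0xFA09 = 0x1DC93 → wrap carry → 0xDC94
  0xDC94 + 0x3446 = 0x110DA → wrap carry → 0x10DB
  0x10DB + 0x14DF = 0x025BA
One's-complement sum = 0x25BA.
Checksum = ~0x25BA & 0xFFFF = 0xDA45.

DA45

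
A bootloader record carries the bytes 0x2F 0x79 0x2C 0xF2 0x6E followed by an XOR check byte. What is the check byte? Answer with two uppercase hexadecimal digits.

E6

XOR the bytes together:
  start with 0x2F
  0x2F ⊕ 0x79 = 0x56
  0x56 ⊕ 0x2C = 0x7A
  0x7A ⊕ 0xF2 = 0x88
  0x88 ⊕ 0x6E = 0xE6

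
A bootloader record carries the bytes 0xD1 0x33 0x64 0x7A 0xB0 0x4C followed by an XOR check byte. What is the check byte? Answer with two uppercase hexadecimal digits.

00

XOR the bytes together:
  start with 0xD1
  0xD1 ⊕ 0x33 = 0xE2
  0xE2 ⊕ 0x64 = 0x86
  0x86 ⊕ 0x7A = 0xFC
  0xFC ⊕ 0xB0 = 0x4C
  0x4C ⊕ 0x4C = 0x00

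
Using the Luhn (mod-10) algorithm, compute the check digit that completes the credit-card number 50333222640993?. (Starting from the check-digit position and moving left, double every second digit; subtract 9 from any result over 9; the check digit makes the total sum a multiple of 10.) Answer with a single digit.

5

Partial digits right→left: 3 9 9 0 4 6 2 2 2 3 3 3 0 5
Double every second digit counting from the check-digit position (so the 1st, 3rd, 5th, ... of the partial from the right).
  doubled (with −9 where >9): 6 9 8 4 4 6 0 → sum 37
  kept as-is: 9 0 6 2 3 3 5 → sum 28
Total = 37 + 28 = 65.
Check digit = (10 − (65 mod 10)) mod 10 = 5.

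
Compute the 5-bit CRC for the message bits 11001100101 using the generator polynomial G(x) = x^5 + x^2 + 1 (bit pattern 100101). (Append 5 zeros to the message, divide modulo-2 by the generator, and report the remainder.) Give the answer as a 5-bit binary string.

Append 5 zeros: 1100110010100000. Divide by 100101 (XOR where the leading bit is 1):
  pos 0: 110011 XOR 100101 = 010110
  pos 1: 101100 XOR 100101 = 001001
  pos 3: 100101 XOR 100101 = 000000
  pos 10: 100000 XOR 100101 = 000101
Remainder (last 5 bits) = 00101. This is the CRC / FCS.

00101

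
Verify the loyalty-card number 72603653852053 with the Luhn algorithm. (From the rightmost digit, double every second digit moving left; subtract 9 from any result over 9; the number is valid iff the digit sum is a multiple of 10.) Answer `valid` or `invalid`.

invalid

From the right, keep odd positions and double even positions (subtract 9 from any doubled value over 9):
  doubled (positions 2,4,...): 1 4 7 1 6 3 5 → sum 27
  kept (positions 1,3,...): 3 0 5 3 6 0 2 → sum 19
Total = 46.
46 mod 10 = 6, so the number is invalid.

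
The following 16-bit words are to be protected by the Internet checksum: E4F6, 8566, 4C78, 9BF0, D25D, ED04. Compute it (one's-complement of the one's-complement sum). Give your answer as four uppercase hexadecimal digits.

EDD6

One's-complement addition (fold any carry out of bit 15 back into bit 0):
  0xE4F6 + 0x8566 = 0x16A5C → wrap carry → 0x6A5D
  0x6A5D + 0x4C78 = 0x0B6D5
  0xB6D5 + 0x9BF0 = 0x152C5 → wrap carry → 0x52C6
  0x52C6 + 0xD25D = 0x12523 → wrap carry → 0x2524
  0x2524 + 0xED04 = 0x11228 → wrap carry → 0x1229
One's-complement sum = 0x1229.
Checksum = ~0x1229 & 0xFFFF = 0xEDD6.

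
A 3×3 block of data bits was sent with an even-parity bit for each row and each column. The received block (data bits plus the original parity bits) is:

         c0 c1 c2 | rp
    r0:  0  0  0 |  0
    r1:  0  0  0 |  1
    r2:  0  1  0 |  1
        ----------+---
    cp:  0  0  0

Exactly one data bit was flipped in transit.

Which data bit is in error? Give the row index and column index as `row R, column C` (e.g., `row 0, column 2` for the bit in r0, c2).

Recompute each row's even parity and compare to rp:
  r0: data parity 0, sent rp 0 → ok
  r1: data parity 0, sent rp 1 → mismatch
  r2: data parity 1, sent rp 1 → ok
Recompute each column's even parity and compare to cp:
  c0: data parity 0, sent cp 0 → ok
  c1: data parity 1, sent cp 0 → mismatch
  c2: data parity 0, sent cp 0 → ok
Exactly one row (r1) and one column (c1) fail → the flipped bit is at their intersection.

row 1, column 1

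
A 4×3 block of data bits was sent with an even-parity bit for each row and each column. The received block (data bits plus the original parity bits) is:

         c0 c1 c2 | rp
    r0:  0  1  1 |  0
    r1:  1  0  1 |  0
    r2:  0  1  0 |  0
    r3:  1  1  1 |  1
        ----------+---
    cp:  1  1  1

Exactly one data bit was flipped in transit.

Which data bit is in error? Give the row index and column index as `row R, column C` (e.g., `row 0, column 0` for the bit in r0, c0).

row 2, column 0

Recompute each row's even parity and compare to rp:
  r0: data parity 0, sent rp 0 → ok
  r1: data parity 0, sent rp 0 → ok
  r2: data parity 1, sent rp 0 → mismatch
  r3: data parity 1, sent rp 1 → ok
Recompute each column's even parity and compare to cp:
  c0: data parity 0, sent cp 1 → mismatch
  c1: data parity 1, sent cp 1 → ok
  c2: data parity 1, sent cp 1 → ok
Exactly one row (r2) and one column (c0) fail → the flipped bit is at their intersection.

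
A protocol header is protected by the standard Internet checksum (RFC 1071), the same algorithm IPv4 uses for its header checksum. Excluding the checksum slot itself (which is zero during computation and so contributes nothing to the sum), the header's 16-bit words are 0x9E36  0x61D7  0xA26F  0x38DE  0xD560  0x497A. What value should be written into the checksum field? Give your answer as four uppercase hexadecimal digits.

One's-complement addition (fold any carry out of bit 15 back into bit 0):
  0x9E36 + 0x61D7 = 0x1000D → wrap carry → 0x000E
  0x000E + 0xA26F = 0x0A27D
  0xA27D + 0x38DE = 0x0DB5B
  0xDB5B + 0xD560 = 0x1B0BB → wrap carry → 0xB0BC
  0xB0BC + 0x497A = 0x0FA36
One's-complement sum = 0xFA36.
Checksum = ~0xFA36 & 0xFFFF = 0x05C9.

05C9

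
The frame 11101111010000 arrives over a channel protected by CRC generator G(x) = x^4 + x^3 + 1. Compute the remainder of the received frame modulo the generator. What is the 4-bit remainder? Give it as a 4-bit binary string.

0010

Modulo-2 division of 11101111010000 by 11001:
  pos 0: 11101 XOR 11001 = 00100
  pos 2: 10011 XOR 11001 = 01010
  pos 3: 10101 XOR 11001 = 01100
  pos 4: 11000 XOR 11001 = 00001
  pos 8: 11000 XOR 11001 = 00001
Remainder = 0010 (nonzero — an error is detected).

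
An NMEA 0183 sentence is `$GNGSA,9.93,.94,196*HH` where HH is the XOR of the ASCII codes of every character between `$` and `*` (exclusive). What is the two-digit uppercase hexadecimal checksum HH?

XOR the ASCII codes of the payload characters:
  'G' = 0x47 → acc = 0x47
  'N' = 0x4E → acc = 0x09
  'G' = 0x47 → acc = 0x4E
  'S' = 0x53 → acc = 0x1D
  'A' = 0x41 → acc = 0x5C
  ',' = 0x2C → acc = 0x70
  '9' = 0x39 → acc = 0x49
  '.' = 0x2E → acc = 0x67
  '9' = 0x39 → acc = 0x5E
  '3' = 0x33 → acc = 0x6D
  ',' = 0x2C → acc = 0x41
  '.' = 0x2E → acc = 0x6F
  '9' = 0x39 → acc = 0x56
  '4' = 0x34 → acc = 0x62
  ',' = 0x2C → acc = 0x4E
  '1' = 0x31 → acc = 0x7F
  '9' = 0x39 → acc = 0x46
  '6' = 0x36 → acc = 0x70
Checksum = 0x70.

70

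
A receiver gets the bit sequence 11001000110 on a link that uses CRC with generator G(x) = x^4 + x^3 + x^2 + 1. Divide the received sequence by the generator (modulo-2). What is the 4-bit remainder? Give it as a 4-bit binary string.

Modulo-2 division of 11001000110 by 11101:
  pos 0: 11001 XOR 11101 = 00100
  pos 2: 10000 XOR 11101 = 01101
  pos 3: 11010 XOR 11101 = 00111
  pos 5: 11111 XOR 11101 = 00010
Remainder = 0100 (nonzero — an error is detected).

0100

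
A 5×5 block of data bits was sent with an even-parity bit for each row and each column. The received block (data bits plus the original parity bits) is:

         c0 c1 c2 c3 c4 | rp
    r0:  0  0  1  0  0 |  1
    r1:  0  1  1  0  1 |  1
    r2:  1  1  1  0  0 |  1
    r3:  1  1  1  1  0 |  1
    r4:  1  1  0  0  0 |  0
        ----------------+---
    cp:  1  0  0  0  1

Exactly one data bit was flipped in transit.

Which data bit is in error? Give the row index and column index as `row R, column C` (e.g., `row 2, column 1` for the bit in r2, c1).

row 3, column 3

Recompute each row's even parity and compare to rp:
  r0: data parity 1, sent rp 1 → ok
  r1: data parity 1, sent rp 1 → ok
  r2: data parity 1, sent rp 1 → ok
  r3: data parity 0, sent rp 1 → mismatch
  r4: data parity 0, sent rp 0 → ok
Recompute each column's even parity and compare to cp:
  c0: data parity 1, sent cp 1 → ok
  c1: data parity 0, sent cp 0 → ok
  c2: data parity 0, sent cp 0 → ok
  c3: data parity 1, sent cp 0 → mismatch
  c4: data parity 1, sent cp 1 → ok
Exactly one row (r3) and one column (c3) fail → the flipped bit is at their intersection.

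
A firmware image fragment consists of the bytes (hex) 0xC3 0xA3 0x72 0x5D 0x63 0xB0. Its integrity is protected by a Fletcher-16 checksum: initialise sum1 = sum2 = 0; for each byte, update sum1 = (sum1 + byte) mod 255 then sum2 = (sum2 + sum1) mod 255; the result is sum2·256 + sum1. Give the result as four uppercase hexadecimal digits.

Running sums (mod 255):
  after byte 0 (0xC3): sum1=195, sum2=195
  after byte 1 (0xA3): sum1=103, sum2=43
  after byte 2 (0x72): sum1=217, sum2=5
  after byte 3 (0x5D): sum1=55, sum2=60
  after byte 4 (0x63): sum1=154, sum2=214
  after byte 5 (0xB0): sum1=75, sum2=34
Checksum = sum2·256 + sum1 = 34·256 + 75 = 8779 = 0x224B.

224B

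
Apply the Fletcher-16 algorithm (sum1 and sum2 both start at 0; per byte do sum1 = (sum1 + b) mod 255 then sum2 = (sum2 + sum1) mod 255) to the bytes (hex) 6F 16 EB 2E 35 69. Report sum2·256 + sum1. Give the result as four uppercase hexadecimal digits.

193E

Running sums (mod 255):
  after byte 0 (6F): sum1=111, sum2=111
  after byte 1 (16): sum1=133, sum2=244
  after byte 2 (EB): sum1=113, sum2=102
  after byte 3 (2E): sum1=159, sum2=6
  after byte 4 (35): sum1=212, sum2=218
  after byte 5 (69): sum1=62, sum2=25
Checksum = sum2·256 + sum1 = 25·256 + 62 = 6462 = 0x193E.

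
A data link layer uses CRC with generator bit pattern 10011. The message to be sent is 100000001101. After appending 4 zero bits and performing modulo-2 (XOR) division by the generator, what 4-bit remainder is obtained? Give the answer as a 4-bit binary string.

0101

Append 4 zeros: 1000000011010000. Divide by 10011 (XOR where the leading bit is 1):
  pos 0: 10000 XOR 10011 = 00011
  pos 3: 11000 XOR 10011 = 01011
  pos 4: 10111 XOR 10011 = 00100
  pos 6: 10010 XOR 10011 = 00001
  pos 10: 11000 XOR 10011 = 01011
  pos 11: 10110 XOR 10011 = 00101
Remainder (last 4 bits) = 0101. This is the CRC / FCS.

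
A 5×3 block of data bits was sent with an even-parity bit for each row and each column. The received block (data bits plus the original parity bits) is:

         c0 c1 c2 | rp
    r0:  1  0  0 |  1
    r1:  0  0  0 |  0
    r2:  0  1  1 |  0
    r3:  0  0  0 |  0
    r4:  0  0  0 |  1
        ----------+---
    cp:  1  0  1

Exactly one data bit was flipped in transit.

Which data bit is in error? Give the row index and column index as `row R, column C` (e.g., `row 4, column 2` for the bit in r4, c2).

Recompute each row's even parity and compare to rp:
  r0: data parity 1, sent rp 1 → ok
  r1: data parity 0, sent rp 0 → ok
  r2: data parity 0, sent rp 0 → ok
  r3: data parity 0, sent rp 0 → ok
  r4: data parity 0, sent rp 1 → mismatch
Recompute each column's even parity and compare to cp:
  c0: data parity 1, sent cp 1 → ok
  c1: data parity 1, sent cp 0 → mismatch
  c2: data parity 1, sent cp 1 → ok
Exactly one row (r4) and one column (c1) fail → the flipped bit is at their intersection.

row 4, column 1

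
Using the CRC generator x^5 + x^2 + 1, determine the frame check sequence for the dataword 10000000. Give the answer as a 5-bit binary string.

Append 5 zeros: 1000000000000. Divide by 100101 (XOR where the leading bit is 1):
  pos 0: 100000 XOR 100101 = 000101
  pos 3: 101000 XOR 100101 = 001101
  pos 5: 110100 XOR 100101 = 010001
  pos 6: 100010 XOR 100101 = 000111
Remainder (last 5 bits) = 01110. This is the CRC / FCS.

01110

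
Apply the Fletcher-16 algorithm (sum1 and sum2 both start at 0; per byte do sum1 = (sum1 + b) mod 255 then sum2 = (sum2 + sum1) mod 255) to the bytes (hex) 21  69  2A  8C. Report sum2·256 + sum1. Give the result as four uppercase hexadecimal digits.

A141

Running sums (mod 255):
  after byte 0 (21): sum1=33, sum2=33
  after byte 1 (69): sum1=138, sum2=171
  after byte 2 (2A): sum1=180, sum2=96
  after byte 3 (8C): sum1=65, sum2=161
Checksum = sum2·256 + sum1 = 161·256 + 65 = 41281 = 0xA141.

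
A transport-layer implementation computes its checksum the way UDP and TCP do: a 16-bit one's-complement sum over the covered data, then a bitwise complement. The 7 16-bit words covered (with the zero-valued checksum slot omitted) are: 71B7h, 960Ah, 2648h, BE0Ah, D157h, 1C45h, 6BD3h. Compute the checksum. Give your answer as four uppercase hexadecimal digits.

BA7A

One's-complement addition (fold any carry out of bit 15 back into bit 0):
  0x71B7 + 0x960A = 0x107C1 → wrap carry → 0x07C2
  0x07C2 + 0x2648 = 0x02E0A
  0x2E0A + 0xBE0A = 0x0EC14
  0xEC14 + 0xD157 = 0x1BD6B → wrap carry → 0xBD6C
  0xBD6C + 0x1C45 = 0x0D9B1
  0xD9B1 + 0x6BD3 = 0x14584 → wrap carry → 0x4585
One's-complement sum = 0x4585.
Checksum = ~0x4585 & 0xFFFF = 0xBA7A.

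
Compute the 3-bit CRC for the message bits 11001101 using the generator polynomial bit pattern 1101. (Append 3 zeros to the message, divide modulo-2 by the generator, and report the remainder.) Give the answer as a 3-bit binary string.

001

Append 3 zeros: 11001101000. Divide by 1101 (XOR where the leading bit is 1):
  pos 0: 1100 XOR 1101 = 0001
  pos 3: 1110 XOR 1101 = 0011
  pos 5: 1110 XOR 1101 = 0011
  pos 7: 1100 XOR 1101 = 0001
Remainder (last 3 bits) = 001. This is the CRC / FCS.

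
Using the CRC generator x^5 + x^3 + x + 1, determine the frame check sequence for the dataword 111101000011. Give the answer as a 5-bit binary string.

11001

Append 5 zeros: 11110100001100000. Divide by 101011 (XOR where the leading bit is 1):
  pos 0: 111101 XOR 101011 = 010110
  pos 1: 101100 XOR 101011 = 000111
  pos 4: 111000 XOR 101011 = 010011
  pos 5: 100111 XOR 101011 = 001100
  pos 7: 110010 XOR 101011 = 011001
  pos 8: 110010 XOR 101011 = 011001
  pos 9: 110010 XOR 101011 = 011001
  pos 10: 110010 XOR 101011 = 011001
  pos 11: 110010 XOR 101011 = 011001
Remainder (last 5 bits) = 11001. This is the CRC / FCS.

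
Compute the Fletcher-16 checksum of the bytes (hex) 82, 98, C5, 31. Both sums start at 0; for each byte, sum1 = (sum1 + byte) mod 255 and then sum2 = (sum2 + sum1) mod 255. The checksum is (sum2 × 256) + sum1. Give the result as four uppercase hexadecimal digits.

9012

Running sums (mod 255):
  after byte 0 (82): sum1=130, sum2=130
  after byte 1 (98): sum1=27, sum2=157
  after byte 2 (C5): sum1=224, sum2=126
  after byte 3 (31): sum1=18, sum2=144
Checksum = sum2·256 + sum1 = 144·256 + 18 = 36882 = 0x9012.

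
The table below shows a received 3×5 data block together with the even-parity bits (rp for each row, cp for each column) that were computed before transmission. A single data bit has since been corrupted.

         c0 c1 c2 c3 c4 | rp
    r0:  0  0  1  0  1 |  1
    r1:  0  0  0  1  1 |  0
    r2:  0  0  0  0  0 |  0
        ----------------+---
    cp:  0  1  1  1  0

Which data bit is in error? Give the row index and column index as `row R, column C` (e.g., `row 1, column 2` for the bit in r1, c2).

Recompute each row's even parity and compare to rp:
  r0: data parity 0, sent rp 1 → mismatch
  r1: data parity 0, sent rp 0 → ok
  r2: data parity 0, sent rp 0 → ok
Recompute each column's even parity and compare to cp:
  c0: data parity 0, sent cp 0 → ok
  c1: data parity 0, sent cp 1 → mismatch
  c2: data parity 1, sent cp 1 → ok
  c3: data parity 1, sent cp 1 → ok
  c4: data parity 0, sent cp 0 → ok
Exactly one row (r0) and one column (c1) fail → the flipped bit is at their intersection.

row 0, column 1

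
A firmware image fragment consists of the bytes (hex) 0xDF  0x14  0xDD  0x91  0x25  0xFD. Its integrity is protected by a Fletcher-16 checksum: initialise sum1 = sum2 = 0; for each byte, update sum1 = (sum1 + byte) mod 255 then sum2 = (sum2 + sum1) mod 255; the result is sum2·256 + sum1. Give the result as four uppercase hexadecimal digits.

Running sums (mod 255):
  after byte 0 (0xDF): sum1=223, sum2=223
  after byte 1 (0x14): sum1=243, sum2=211
  after byte 2 (0xDD): sum1=209, sum2=165
  after byte 3 (0x91): sum1=99, sum2=9
  after byte 4 (0x25): sum1=136, sum2=145
  after byte 5 (0xFD): sum1=134, sum2=24
Checksum = sum2·256 + sum1 = 24·256 + 134 = 6278 = 0x1886.

1886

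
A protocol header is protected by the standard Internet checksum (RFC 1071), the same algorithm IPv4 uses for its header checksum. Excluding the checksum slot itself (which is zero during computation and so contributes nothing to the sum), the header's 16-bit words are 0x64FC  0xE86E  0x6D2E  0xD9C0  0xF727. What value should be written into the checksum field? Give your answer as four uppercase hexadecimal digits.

747D

One's-complement addition (fold any carry out of bit 15 back into bit 0):
  0x64FC + 0xE86E = 0x14D6A → wrap carry → 0x4D6B
  0x4D6B + 0x6D2E = 0x0BA99
  0xBA99 + 0xD9C0 = 0x19459 → wrap carry → 0x945A
  0x945A + 0xF727 = 0x18B81 → wrap carry → 0x8B82
One's-complement sum = 0x8B82.
Checksum = ~0x8B82 & 0xFFFF = 0x747D.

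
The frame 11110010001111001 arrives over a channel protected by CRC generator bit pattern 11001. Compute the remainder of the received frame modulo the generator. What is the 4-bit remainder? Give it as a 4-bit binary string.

0111

Modulo-2 division of 11110010001111001 by 11001:
  pos 0: 11110 XOR 11001 = 00111
  pos 2: 11101 XOR 11001 = 00100
  pos 4: 10000 XOR 11001 = 01001
  pos 5: 10010 XOR 11001 = 01011
  pos 6: 10111 XOR 11001 = 01110
  pos 7: 11101 XOR 11001 = 00100
  pos 9: 10011 XOR 11001 = 01010
  pos 10: 10100 XOR 11001 = 01101
  pos 11: 11010 XOR 11001 = 00011
Remainder = 0111 (nonzero — an error is detected).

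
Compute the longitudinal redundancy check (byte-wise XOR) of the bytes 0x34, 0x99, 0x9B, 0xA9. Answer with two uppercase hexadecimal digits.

XOR the bytes together:
  start with 0x34
  0x34 ⊕ 0x99 = 0xAD
  0xAD ⊕ 0x9B = 0x36
  0x36 ⊕ 0xA9 = 0x9F

9F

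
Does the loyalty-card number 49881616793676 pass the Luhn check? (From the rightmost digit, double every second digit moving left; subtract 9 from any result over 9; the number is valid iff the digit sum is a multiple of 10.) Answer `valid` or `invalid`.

invalid

From the right, keep odd positions and double even positions (subtract 9 from any doubled value over 9):
  doubled (positions 2,4,...): 5 6 5 2 2 7 8 → sum 35
  kept (positions 1,3,...): 6 6 9 6 6 8 9 → sum 50
Total = 85.
85 mod 10 = 5, so the number is invalid.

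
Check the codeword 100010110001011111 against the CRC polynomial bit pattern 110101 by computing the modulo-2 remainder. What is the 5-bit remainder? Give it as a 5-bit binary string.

00000

Modulo-2 division of 100010110001011111 by 110101:
  pos 0: 100010 XOR 110101 = 010111
  pos 1: 101111 XOR 110101 = 011010
  pos 2: 110101 XOR 110101 = 000000
  pos 11: 101111 XOR 110101 = 011010
  pos 12: 110101 XOR 110101 = 000000
Remainder = 00000 (zero — the frame passes the CRC check).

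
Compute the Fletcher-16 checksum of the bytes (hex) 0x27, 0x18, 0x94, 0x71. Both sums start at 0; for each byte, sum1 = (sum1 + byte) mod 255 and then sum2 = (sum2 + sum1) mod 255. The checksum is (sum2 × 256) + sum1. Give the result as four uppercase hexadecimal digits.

7F45

Running sums (mod 255):
  after byte 0 (0x27): sum1=39, sum2=39
  after byte 1 (0x18): sum1=63, sum2=102
  after byte 2 (0x94): sum1=211, sum2=58
  after byte 3 (0x71): sum1=69, sum2=127
Checksum = sum2·256 + sum1 = 127·256 + 69 = 32581 = 0x7F45.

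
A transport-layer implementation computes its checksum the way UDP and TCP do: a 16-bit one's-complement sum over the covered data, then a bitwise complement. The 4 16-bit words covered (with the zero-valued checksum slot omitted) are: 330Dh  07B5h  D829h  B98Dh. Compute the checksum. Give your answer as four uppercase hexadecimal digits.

One's-complement addition (fold any carry out of bit 15 back into bit 0):
  0x330D + 0x07B5 = 0x03AC2
  0x3AC2 + 0xD829 = 0x112EB → wrap carry → 0x12EC
  0x12EC + 0xB98D = 0x0CC79
One's-complement sum = 0xCC79.
Checksum = ~0xCC79 & 0xFFFF = 0x3386.

3386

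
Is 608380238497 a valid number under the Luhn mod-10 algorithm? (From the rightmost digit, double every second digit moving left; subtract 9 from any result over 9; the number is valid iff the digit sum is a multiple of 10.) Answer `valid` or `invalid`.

From the right, keep odd positions and double even positions (subtract 9 from any doubled value over 9):
  doubled (positions 2,4,...): 9 7 4 7 7 3 → sum 37
  kept (positions 1,3,...): 7 4 3 0 3 0 → sum 17
Total = 54.
54 mod 10 = 4, so the number is invalid.

invalid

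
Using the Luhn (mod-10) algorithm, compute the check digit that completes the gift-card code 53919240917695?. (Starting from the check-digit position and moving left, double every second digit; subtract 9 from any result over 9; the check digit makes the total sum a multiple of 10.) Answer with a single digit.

0

Partial digits right→left: 5 9 6 7 1 9 0 4 2 9 1 9 3 5
Double every second digit counting from the check-digit position (so the 1st, 3rd, 5th, ... of the partial from the right).
  doubled (with −9 where >9): 1 3 2 0 4 2 6 → sum 18
  kept as-is: 9 7 9 4 9 9 5 → sum 52
Total = 18 + 52 = 70.
Check digit = (10 − (70 mod 10)) mod 10 = 0.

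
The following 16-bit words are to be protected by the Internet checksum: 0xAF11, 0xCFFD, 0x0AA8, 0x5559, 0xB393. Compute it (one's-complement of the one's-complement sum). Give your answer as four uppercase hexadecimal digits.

6D5B

One's-complement addition (fold any carry out of bit 15 back into bit 0):
  0xAF11 + 0xCFFD = 0x17F0E → wrap carry → 0x7F0F
  0x7F0F + 0x0AA8 = 0x089B7
  0x89B7 + 0x5559 = 0x0DF10
  0xDF10 + 0xB393 = 0x192A3 → wrap carry → 0x92A4
One's-complement sum = 0x92A4.
Checksum = ~0x92A4 & 0xFFFF = 0x6D5B.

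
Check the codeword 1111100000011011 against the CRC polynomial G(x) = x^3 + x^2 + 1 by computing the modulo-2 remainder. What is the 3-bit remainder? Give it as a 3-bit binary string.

Modulo-2 division of 1111100000011011 by 1101:
  pos 0: 1111 XOR 1101 = 0010
  pos 2: 1010 XOR 1101 = 0111
  pos 3: 1110 XOR 1101 = 0011
  pos 5: 1100 XOR 1101 = 0001
  pos 8: 1001 XOR 1101 = 0100
  pos 9: 1001 XOR 1101 = 0100
  pos 10: 1000 XOR 1101 = 0101
  pos 11: 1011 XOR 1101 = 0110
  pos 12: 1101 XOR 1101 = 0000
Remainder = 000 (zero — the frame passes the CRC check).

000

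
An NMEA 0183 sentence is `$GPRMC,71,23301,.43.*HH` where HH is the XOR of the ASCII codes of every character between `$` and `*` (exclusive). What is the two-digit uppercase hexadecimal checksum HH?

55

XOR the ASCII codes of the payload characters:
  'G' = 0x47 → acc = 0x47
  'P' = 0x50 → acc = 0x17
  'R' = 0x52 → acc = 0x45
  'M' = 0x4D → acc = 0x08
  'C' = 0x43 → acc = 0x4B
  ',' = 0x2C → acc = 0x67
  '7' = 0x37 → acc = 0x50
  '1' = 0x31 → acc = 0x61
  ',' = 0x2C → acc = 0x4D
  '2' = 0x32 → acc = 0x7F
  '3' = 0x33 → acc = 0x4C
  '3' = 0x33 → acc = 0x7F
  '0' = 0x30 → acc = 0x4F
  '1' = 0x31 → acc = 0x7E
  ',' = 0x2C → acc = 0x52
  '.' = 0x2E → acc = 0x7C
  '4' = 0x34 → acc = 0x48
  '3' = 0x33 → acc = 0x7B
  '.' = 0x2E → acc = 0x55
Checksum = 0x55.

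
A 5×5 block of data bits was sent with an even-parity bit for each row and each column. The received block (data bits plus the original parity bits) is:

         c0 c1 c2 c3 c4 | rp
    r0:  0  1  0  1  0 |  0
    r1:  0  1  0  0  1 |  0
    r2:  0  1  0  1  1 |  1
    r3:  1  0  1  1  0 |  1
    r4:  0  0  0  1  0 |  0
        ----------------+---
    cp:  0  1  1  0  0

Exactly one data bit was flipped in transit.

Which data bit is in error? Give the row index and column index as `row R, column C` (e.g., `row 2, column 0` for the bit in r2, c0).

row 4, column 0

Recompute each row's even parity and compare to rp:
  r0: data parity 0, sent rp 0 → ok
  r1: data parity 0, sent rp 0 → ok
  r2: data parity 1, sent rp 1 → ok
  r3: data parity 1, sent rp 1 → ok
  r4: data parity 1, sent rp 0 → mismatch
Recompute each column's even parity and compare to cp:
  c0: data parity 1, sent cp 0 → mismatch
  c1: data parity 1, sent cp 1 → ok
  c2: data parity 1, sent cp 1 → ok
  c3: data parity 0, sent cp 0 → ok
  c4: data parity 0, sent cp 0 → ok
Exactly one row (r4) and one column (c0) fail → the flipped bit is at their intersection.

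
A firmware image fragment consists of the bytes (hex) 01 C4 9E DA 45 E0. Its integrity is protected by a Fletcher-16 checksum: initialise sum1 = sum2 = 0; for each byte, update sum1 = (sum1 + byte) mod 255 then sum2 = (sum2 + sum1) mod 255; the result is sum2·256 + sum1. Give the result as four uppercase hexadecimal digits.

5465

Running sums (mod 255):
  after byte 0 (01): sum1=1, sum2=1
  after byte 1 (C4): sum1=197, sum2=198
  after byte 2 (9E): sum1=100, sum2=43
  after byte 3 (DA): sum1=63, sum2=106
  after byte 4 (45): sum1=132, sum2=238
  after byte 5 (E0): sum1=101, sum2=84
Checksum = sum2·256 + sum1 = 84·256 + 101 = 21605 = 0x5465.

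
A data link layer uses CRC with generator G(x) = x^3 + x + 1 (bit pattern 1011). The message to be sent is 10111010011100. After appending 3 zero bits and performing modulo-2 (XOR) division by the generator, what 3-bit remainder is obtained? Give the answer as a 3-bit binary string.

Append 3 zeros: 10111010011100000. Divide by 1011 (XOR where the leading bit is 1):
  pos 0: 1011 XOR 1011 = 0000
  pos 4: 1010 XOR 1011 = 0001
  pos 7: 1011 XOR 1011 = 0000
  pos 11: 1000 XOR 1011 = 0011
  pos 13: 1100 XOR 1011 = 0111
Remainder (last 3 bits) = 111. This is the CRC / FCS.

111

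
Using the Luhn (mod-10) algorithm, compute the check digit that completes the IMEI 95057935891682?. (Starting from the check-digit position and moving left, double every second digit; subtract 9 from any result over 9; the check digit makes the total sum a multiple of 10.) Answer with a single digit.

Partial digits right→left: 2 8 6 1 9 8 5 3 9 7 5 0 5 9
Double every second digit counting from the check-digit position (so the 1st, 3rd, 5th, ... of the partial from the right).
  doubled (with −9 where >9): 4 3 9 1 9 1 1 → sum 28
  kept as-is: 8 1 8 3 7 0 9 → sum 36
Total = 28 + 36 = 64.
Check digit = (10 − (64 mod 10)) mod 10 = 6.

6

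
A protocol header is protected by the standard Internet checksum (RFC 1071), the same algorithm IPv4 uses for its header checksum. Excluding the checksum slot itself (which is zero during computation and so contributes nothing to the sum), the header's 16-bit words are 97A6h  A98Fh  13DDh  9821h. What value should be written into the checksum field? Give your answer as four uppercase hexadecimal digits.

One's-complement addition (fold any carry out of bit 15 back into bit 0):
  0x97A6 + 0xA98F = 0x14135 → wrap carry → 0x4136
  0x4136 + 0x13DD = 0x05513
  0x5513 + 0x9821 = 0x0ED34
One's-complement sum = 0xED34.
Checksum = ~0xED34 & 0xFFFF = 0x12CB.

12CB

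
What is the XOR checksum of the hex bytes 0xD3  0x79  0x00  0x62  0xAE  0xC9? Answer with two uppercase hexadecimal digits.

XOR the bytes together:
  start with 0xD3
  0xD3 ⊕ 0x79 = 0xAA
  0xAA ⊕ 0x00 = 0xAA
  0xAA ⊕ 0x62 = 0xC8
  0xC8 ⊕ 0xAE = 0x66
  0x66 ⊕ 0xC9 = 0xAF

AF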